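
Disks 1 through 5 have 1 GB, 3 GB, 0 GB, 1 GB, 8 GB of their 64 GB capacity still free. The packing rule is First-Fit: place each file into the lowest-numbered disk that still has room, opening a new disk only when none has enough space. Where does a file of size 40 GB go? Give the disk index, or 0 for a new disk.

0

No disk has ≥ 40 GB free, so a new disk is opened.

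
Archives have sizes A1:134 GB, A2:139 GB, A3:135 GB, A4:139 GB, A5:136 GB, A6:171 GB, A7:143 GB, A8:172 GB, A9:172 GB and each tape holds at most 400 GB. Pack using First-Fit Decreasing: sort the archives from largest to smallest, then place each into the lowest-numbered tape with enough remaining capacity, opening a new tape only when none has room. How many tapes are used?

Sorted descending: 172, 172, 171, 143, 139, 139, 136, 135, 134.
172 GB → tape 1 (remaining 228 GB)
172 GB → tape 1 (remaining 56 GB)
171 GB → tape 2 (remaining 229 GB)
143 GB → tape 2 (remaining 86 GB)
139 GB → tape 3 (remaining 261 GB)
139 GB → tape 3 (remaining 122 GB)
136 GB → tape 4 (remaining 264 GB)
135 GB → tape 4 (remaining 129 GB)
134 GB → tape 5 (remaining 266 GB)
Final tapes: [172,172] [171,143] [139,139] [136,135] [134].

5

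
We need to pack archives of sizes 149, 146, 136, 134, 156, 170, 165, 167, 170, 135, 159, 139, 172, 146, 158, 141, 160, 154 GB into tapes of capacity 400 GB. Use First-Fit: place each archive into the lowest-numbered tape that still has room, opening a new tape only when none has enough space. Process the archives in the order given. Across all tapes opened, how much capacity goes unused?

149 GB → tape 1 (remaining 251 GB)
146 GB → tape 1 (remaining 105 GB)
136 GB → tape 2 (remaining 264 GB)
134 GB → tape 2 (remaining 130 GB)
156 GB → tape 3 (remaining 244 GB)
170 GB → tape 3 (remaining 74 GB)
165 GB → tape 4 (remaining 235 GB)
167 GB → tape 4 (remaining 68 GB)
170 GB → tape 5 (remaining 230 GB)
135 GB → tape 5 (remaining 95 GB)
159 GB → tape 6 (remaining 241 GB)
139 GB → tape 6 (remaining 102 GB)
172 GB → tape 7 (remaining 228 GB)
146 GB → tape 7 (remaining 82 GB)
158 GB → tape 8 (remaining 242 GB)
141 GB → tape 8 (remaining 101 GB)
160 GB → tape 9 (remaining 240 GB)
154 GB → tape 9 (remaining 86 GB)
9 tapes × 400 GB = 3600 GB; used 2757 GB; unused 843 GB.

843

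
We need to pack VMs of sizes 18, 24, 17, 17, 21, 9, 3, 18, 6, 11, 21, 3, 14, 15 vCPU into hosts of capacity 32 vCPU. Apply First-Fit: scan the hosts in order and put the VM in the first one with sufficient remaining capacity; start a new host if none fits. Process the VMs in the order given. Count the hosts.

Put 18 vCPU in host 1; 14 vCPU remain.
Put 24 vCPU in host 2; 8 vCPU remain.
Put 17 vCPU in host 3; 15 vCPU remain.
Put 17 vCPU in host 4; 15 vCPU remain.
Put 21 vCPU in host 5; 11 vCPU remain.
Put 9 vCPU in host 1; 5 vCPU remain.
Put 3 vCPU in host 1; 2 vCPU remain.
Put 18 vCPU in host 6; 14 vCPU remain.
Put 6 vCPU in host 2; 2 vCPU remain.
Put 11 vCPU in host 3; 4 vCPU remain.
Put 21 vCPU in host 7; 11 vCPU remain.
Put 3 vCPU in host 3; 1 vCPU remain.
Put 14 vCPU in host 4; 1 vCPU remain.
Put 15 vCPU in host 8; 17 vCPU remain.
Final hosts: [18,9,3] [24,6] [17,11,3] [17,14] [21] [18] [21] [15].

8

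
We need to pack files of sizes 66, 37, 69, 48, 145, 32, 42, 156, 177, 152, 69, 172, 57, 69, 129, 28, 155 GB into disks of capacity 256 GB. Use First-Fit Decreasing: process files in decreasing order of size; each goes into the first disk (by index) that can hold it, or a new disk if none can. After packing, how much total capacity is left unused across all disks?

189

Sorted descending: 177, 172, 156, 155, 152, 145, 129, 69, 69, 69, 66, 57, 48, 42, 37, 32, 28.
177 GB → disk 1 (remaining 79 GB)
172 GB → disk 2 (remaining 84 GB)
156 GB → disk 3 (remaining 100 GB)
155 GB → disk 4 (remaining 101 GB)
152 GB → disk 5 (remaining 104 GB)
145 GB → disk 6 (remaining 111 GB)
129 GB → disk 7 (remaining 127 GB)
69 GB → disk 1 (remaining 10 GB)
69 GB → disk 2 (remaining 15 GB)
69 GB → disk 3 (remaining 31 GB)
66 GB → disk 4 (remaining 35 GB)
57 GB → disk 5 (remaining 47 GB)
48 GB → disk 6 (remaining 63 GB)
42 GB → disk 5 (remaining 5 GB)
37 GB → disk 6 (remaining 26 GB)
32 GB → disk 4 (remaining 3 GB)
28 GB → disk 3 (remaining 3 GB)
7 disks × 256 GB = 1792 GB; used 1603 GB; unused 189 GB.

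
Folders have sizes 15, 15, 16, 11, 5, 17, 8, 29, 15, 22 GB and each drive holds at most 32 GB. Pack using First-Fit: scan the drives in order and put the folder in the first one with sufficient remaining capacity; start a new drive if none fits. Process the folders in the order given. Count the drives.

6

Put 15 GB in drive 1; 17 GB remain.
Put 15 GB in drive 1; 2 GB remain.
Put 16 GB in drive 2; 16 GB remain.
Put 11 GB in drive 2; 5 GB remain.
Put 5 GB in drive 2; 0 GB remain.
Put 17 GB in drive 3; 15 GB remain.
Put 8 GB in drive 3; 7 GB remain.
Put 29 GB in drive 4; 3 GB remain.
Put 15 GB in drive 5; 17 GB remain.
Put 22 GB in drive 6; 10 GB remain.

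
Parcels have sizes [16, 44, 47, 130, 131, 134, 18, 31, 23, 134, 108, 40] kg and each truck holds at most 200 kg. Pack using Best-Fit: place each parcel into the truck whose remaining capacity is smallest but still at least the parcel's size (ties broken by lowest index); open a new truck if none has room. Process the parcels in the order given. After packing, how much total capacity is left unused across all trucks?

344

16 kg → truck 1 (remaining 184 kg)
44 kg → truck 1 (remaining 140 kg)
47 kg → truck 1 (remaining 93 kg)
130 kg → truck 2 (remaining 70 kg)
131 kg → truck 3 (remaining 69 kg)
134 kg → truck 4 (remaining 66 kg)
18 kg → truck 4 (remaining 48 kg)
31 kg → truck 4 (remaining 17 kg)
23 kg → truck 3 (remaining 46 kg)
134 kg → truck 5 (remaining 66 kg)
108 kg → truck 6 (remaining 92 kg)
40 kg → truck 3 (remaining 6 kg)
6 trucks × 200 kg = 1200 kg; used 856 kg; unused 344 kg.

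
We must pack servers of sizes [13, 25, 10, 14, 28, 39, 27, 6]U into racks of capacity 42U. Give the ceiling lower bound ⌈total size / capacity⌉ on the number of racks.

Total size = 13 + 25 + 10 + 14 + 28 + 39 + 27 + 6 = 162U.
⌈162 / 42⌉ = 4.

4 racks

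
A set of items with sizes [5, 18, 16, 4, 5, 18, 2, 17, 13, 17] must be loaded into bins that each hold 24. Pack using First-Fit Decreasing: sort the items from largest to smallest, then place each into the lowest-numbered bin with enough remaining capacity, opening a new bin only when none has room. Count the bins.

Sorted descending: 18, 18, 17, 17, 16, 13, 5, 5, 4, 2.
bin 1: place 18, 6 left
bin 2: place 18, 6 left
bin 3: place 17, 7 left
bin 4: place 17, 7 left
bin 5: place 16, 8 left
bin 6: place 13, 11 left
bin 1: place 5, 1 left
bin 2: place 5, 1 left
bin 3: place 4, 3 left
bin 3: place 2, 1 left
Final bins: [18,5] [18,5] [17,4,2] [17] [16] [13].

6 bins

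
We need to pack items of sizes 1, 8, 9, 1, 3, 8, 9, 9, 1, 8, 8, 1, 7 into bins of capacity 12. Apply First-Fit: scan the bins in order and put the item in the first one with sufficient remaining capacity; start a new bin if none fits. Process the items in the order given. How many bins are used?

8

bin 1: place 1, 11 left
bin 1: place 8, 3 left
bin 2: place 9, 3 left
bin 1: place 1, 2 left
bin 2: place 3, 0 left
bin 3: place 8, 4 left
bin 4: place 9, 3 left
bin 5: place 9, 3 left
bin 1: place 1, 1 left
bin 6: place 8, 4 left
bin 7: place 8, 4 left
bin 1: place 1, 0 left
bin 8: place 7, 5 left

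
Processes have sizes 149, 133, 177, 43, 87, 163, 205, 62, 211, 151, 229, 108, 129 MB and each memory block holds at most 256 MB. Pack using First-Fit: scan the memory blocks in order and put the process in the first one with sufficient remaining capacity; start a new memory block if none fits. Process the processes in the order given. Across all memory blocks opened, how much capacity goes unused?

457

memory block 1: place 149 MB, 107 MB left
memory block 2: place 133 MB, 123 MB left
memory block 3: place 177 MB, 79 MB left
memory block 1: place 43 MB, 64 MB left
memory block 2: place 87 MB, 36 MB left
memory block 4: place 163 MB, 93 MB left
memory block 5: place 205 MB, 51 MB left
memory block 1: place 62 MB, 2 MB left
memory block 6: place 211 MB, 45 MB left
memory block 7: place 151 MB, 105 MB left
memory block 8: place 229 MB, 27 MB left
memory block 9: place 108 MB, 148 MB left
memory block 9: place 129 MB, 19 MB left
9 memory blocks × 256 MB = 2304 MB; used 1847 MB; unused 457 MB.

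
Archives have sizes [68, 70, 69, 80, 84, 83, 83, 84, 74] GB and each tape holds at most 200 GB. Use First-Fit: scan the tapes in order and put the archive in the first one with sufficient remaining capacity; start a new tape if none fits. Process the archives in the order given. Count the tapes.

5

68 GB → tape 1 (remaining 132 GB)
70 GB → tape 1 (remaining 62 GB)
69 GB → tape 2 (remaining 131 GB)
80 GB → tape 2 (remaining 51 GB)
84 GB → tape 3 (remaining 116 GB)
83 GB → tape 3 (remaining 33 GB)
83 GB → tape 4 (remaining 117 GB)
84 GB → tape 4 (remaining 33 GB)
74 GB → tape 5 (remaining 126 GB)
Final tapes: [68,70] [69,80] [84,83] [83,84] [74].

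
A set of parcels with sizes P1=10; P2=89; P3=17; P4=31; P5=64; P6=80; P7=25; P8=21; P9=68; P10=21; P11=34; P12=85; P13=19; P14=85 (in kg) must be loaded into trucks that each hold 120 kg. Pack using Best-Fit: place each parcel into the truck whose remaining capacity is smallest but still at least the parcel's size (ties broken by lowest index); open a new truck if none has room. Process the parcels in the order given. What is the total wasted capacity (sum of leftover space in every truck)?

71

P1 (10 kg) → truck 1 (remaining 110 kg)
P2 (89 kg) → truck 1 (remaining 21 kg)
P3 (17 kg) → truck 1 (remaining 4 kg)
P4 (31 kg) → truck 2 (remaining 89 kg)
P5 (64 kg) → truck 2 (remaining 25 kg)
P6 (80 kg) → truck 3 (remaining 40 kg)
P7 (25 kg) → truck 2 (remaining 0 kg)
P8 (21 kg) → truck 3 (remaining 19 kg)
P9 (68 kg) → truck 4 (remaining 52 kg)
P10 (21 kg) → truck 4 (remaining 31 kg)
P11 (34 kg) → truck 5 (remaining 86 kg)
P12 (85 kg) → truck 5 (remaining 1 kg)
P13 (19 kg) → truck 3 (remaining 0 kg)
P14 (85 kg) → truck 6 (remaining 35 kg)
6 trucks × 120 kg = 720 kg; used 649 kg; unused 71 kg.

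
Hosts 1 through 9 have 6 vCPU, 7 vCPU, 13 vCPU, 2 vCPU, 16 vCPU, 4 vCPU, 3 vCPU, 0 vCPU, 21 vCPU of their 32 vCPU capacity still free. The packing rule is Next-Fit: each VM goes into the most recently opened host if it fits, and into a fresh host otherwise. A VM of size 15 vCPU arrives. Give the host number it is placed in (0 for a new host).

9

Next-Fit only looks at host 9, which has 21 vCPU free.
15 vCPU fits there.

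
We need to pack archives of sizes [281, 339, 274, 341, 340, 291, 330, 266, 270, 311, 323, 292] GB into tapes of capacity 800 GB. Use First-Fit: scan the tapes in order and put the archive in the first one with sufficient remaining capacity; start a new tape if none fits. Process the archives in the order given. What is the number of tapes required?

6 tapes

tape 1: place 281 GB, 519 GB left
tape 1: place 339 GB, 180 GB left
tape 2: place 274 GB, 526 GB left
tape 2: place 341 GB, 185 GB left
tape 3: place 340 GB, 460 GB left
tape 3: place 291 GB, 169 GB left
tape 4: place 330 GB, 470 GB left
tape 4: place 266 GB, 204 GB left
tape 5: place 270 GB, 530 GB left
tape 5: place 311 GB, 219 GB left
tape 6: place 323 GB, 477 GB left
tape 6: place 292 GB, 185 GB left
Final tapes: [281,339] [274,341] [340,291] [330,266] [270,311] [323,292].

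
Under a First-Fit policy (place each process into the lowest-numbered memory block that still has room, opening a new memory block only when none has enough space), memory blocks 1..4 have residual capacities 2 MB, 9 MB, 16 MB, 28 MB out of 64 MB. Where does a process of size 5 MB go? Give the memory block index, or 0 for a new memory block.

2

Memory blocks with room: memory block 2 (9 MB), memory block 3 (16 MB), memory block 4 (28 MB).
The first with room is memory block 2.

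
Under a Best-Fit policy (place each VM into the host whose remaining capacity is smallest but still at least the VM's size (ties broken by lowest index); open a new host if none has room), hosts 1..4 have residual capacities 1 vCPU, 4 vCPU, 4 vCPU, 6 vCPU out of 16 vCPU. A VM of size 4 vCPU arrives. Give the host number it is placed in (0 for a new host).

Hosts with room: host 2 (4 vCPU), host 3 (4 vCPU), host 4 (6 vCPU).
Tightest fit is host 2 with 4 vCPU free.

2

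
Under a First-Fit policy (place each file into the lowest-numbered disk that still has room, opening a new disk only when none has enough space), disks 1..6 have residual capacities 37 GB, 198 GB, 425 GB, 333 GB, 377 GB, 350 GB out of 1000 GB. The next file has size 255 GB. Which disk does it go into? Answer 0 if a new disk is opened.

3

Disks with room: disk 3 (425 GB), disk 4 (333 GB), disk 5 (377 GB), disk 6 (350 GB).
The first with room is disk 3.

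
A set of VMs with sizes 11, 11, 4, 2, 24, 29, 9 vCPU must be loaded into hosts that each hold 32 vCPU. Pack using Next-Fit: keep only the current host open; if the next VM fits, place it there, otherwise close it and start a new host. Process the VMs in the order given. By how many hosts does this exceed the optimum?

1

Next-Fit: [11,11,4,2] [24] [29] [9] → 4 hosts.
Total size 90 vCPU; any packing needs at least ⌈90/32⌉ = 3 hosts.
An optimal packing achieves that bound: [29,2] [24,4] [11,11,9] → 3 hosts.
Excess: 4 − 3 = 1.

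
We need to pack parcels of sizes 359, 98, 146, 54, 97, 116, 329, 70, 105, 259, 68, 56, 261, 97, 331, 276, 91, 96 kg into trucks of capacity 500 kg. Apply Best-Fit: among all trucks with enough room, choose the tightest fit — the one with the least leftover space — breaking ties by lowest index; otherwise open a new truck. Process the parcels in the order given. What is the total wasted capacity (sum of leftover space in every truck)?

truck 1: place 359 kg, 141 kg left
truck 1: place 98 kg, 43 kg left
truck 2: place 146 kg, 354 kg left
truck 2: place 54 kg, 300 kg left
truck 2: place 97 kg, 203 kg left
truck 2: place 116 kg, 87 kg left
truck 3: place 329 kg, 171 kg left
truck 2: place 70 kg, 17 kg left
truck 3: place 105 kg, 66 kg left
truck 4: place 259 kg, 241 kg left
truck 4: place 68 kg, 173 kg left
truck 3: place 56 kg, 10 kg left
truck 5: place 261 kg, 239 kg left
truck 4: place 97 kg, 76 kg left
truck 6: place 331 kg, 169 kg left
truck 7: place 276 kg, 224 kg left
truck 6: place 91 kg, 78 kg left
truck 7: place 96 kg, 128 kg left
7 trucks × 500 kg = 3500 kg; used 2909 kg; unused 591 kg.

591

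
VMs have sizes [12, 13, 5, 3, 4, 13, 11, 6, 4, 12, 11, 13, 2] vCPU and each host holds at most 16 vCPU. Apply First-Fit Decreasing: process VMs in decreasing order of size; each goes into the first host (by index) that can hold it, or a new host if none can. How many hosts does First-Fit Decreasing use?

Sorted descending: 13, 13, 13, 12, 12, 11, 11, 6, 5, 4, 4, 3, 2.
host 1: place 13 vCPU, 3 vCPU left
host 2: place 13 vCPU, 3 vCPU left
host 3: place 13 vCPU, 3 vCPU left
host 4: place 12 vCPU, 4 vCPU left
host 5: place 12 vCPU, 4 vCPU left
host 6: place 11 vCPU, 5 vCPU left
host 7: place 11 vCPU, 5 vCPU left
host 8: place 6 vCPU, 10 vCPU left
host 6: place 5 vCPU, 0 vCPU left
host 4: place 4 vCPU, 0 vCPU left
host 5: place 4 vCPU, 0 vCPU left
host 1: place 3 vCPU, 0 vCPU left
host 2: place 2 vCPU, 1 vCPU left
Final hosts: [13,3] [13,2] [13] [12,4] [12,4] [11,5] [11] [6].

8 hosts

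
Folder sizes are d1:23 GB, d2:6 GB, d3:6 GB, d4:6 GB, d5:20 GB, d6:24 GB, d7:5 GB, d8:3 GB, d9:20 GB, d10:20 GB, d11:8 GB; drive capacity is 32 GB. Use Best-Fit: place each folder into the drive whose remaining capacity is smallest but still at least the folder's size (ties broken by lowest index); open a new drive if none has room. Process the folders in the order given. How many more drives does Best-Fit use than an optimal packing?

0

Best-Fit: [23,6,3] [6,6,20] [24,5] [20,8] [20] → 5 drives.
Total size 141 GB; any packing needs at least ⌈141/32⌉ = 5 drives.
So 5 is already optimal.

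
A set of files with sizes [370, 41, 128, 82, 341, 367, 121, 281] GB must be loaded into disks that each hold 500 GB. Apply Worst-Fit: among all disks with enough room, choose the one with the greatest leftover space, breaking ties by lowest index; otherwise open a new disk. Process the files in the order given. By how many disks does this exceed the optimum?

1

Worst-Fit: [370,41] [128,82,121] [341] [367] [281] → 5 disks.
Total size 1731 GB; any packing needs at least ⌈1731/500⌉ = 4 disks.
An optimal packing achieves that bound: [370,128] [367,121] [341,82,41] [281] → 4 disks.
Excess: 5 − 4 = 1.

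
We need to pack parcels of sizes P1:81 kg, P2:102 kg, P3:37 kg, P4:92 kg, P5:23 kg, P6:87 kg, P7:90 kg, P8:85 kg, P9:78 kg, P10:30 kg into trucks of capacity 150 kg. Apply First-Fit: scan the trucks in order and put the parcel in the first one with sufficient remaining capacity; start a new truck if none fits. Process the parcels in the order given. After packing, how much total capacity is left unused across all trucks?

Put P1 (81 kg) in truck 1; 69 kg remain.
Put P2 (102 kg) in truck 2; 48 kg remain.
Put P3 (37 kg) in truck 1; 32 kg remain.
Put P4 (92 kg) in truck 3; 58 kg remain.
Put P5 (23 kg) in truck 1; 9 kg remain.
Put P6 (87 kg) in truck 4; 63 kg remain.
Put P7 (90 kg) in truck 5; 60 kg remain.
Put P8 (85 kg) in truck 6; 65 kg remain.
Put P9 (78 kg) in truck 7; 72 kg remain.
Put P10 (30 kg) in truck 2; 18 kg remain.
7 trucks × 150 kg = 1050 kg; used 705 kg; unused 345 kg.

345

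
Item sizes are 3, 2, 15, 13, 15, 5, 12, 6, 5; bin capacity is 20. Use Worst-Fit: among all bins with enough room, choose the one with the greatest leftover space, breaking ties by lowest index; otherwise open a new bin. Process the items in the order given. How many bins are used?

4 bins

bin 1: place 3, 17 left
bin 1: place 2, 15 left
bin 1: place 15, 0 left
bin 2: place 13, 7 left
bin 3: place 15, 5 left
bin 2: place 5, 2 left
bin 4: place 12, 8 left
bin 4: place 6, 2 left
bin 3: place 5, 0 left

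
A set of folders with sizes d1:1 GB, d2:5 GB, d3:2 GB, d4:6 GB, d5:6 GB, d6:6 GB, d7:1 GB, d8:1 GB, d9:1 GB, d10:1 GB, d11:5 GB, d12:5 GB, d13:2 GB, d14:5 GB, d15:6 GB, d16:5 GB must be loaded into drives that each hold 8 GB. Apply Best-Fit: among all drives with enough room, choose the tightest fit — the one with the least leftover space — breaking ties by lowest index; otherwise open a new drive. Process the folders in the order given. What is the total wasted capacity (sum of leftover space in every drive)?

14

d1 (1 GB) → drive 1 (remaining 7 GB)
d2 (5 GB) → drive 1 (remaining 2 GB)
d3 (2 GB) → drive 1 (remaining 0 GB)
d4 (6 GB) → drive 2 (remaining 2 GB)
d5 (6 GB) → drive 3 (remaining 2 GB)
d6 (6 GB) → drive 4 (remaining 2 GB)
d7 (1 GB) → drive 2 (remaining 1 GB)
d8 (1 GB) → drive 2 (remaining 0 GB)
d9 (1 GB) → drive 3 (remaining 1 GB)
d10 (1 GB) → drive 3 (remaining 0 GB)
d11 (5 GB) → drive 5 (remaining 3 GB)
d12 (5 GB) → drive 6 (remaining 3 GB)
d13 (2 GB) → drive 4 (remaining 0 GB)
d14 (5 GB) → drive 7 (remaining 3 GB)
d15 (6 GB) → drive 8 (remaining 2 GB)
d16 (5 GB) → drive 9 (remaining 3 GB)
9 drives × 8 GB = 72 GB; used 58 GB; unused 14 GB.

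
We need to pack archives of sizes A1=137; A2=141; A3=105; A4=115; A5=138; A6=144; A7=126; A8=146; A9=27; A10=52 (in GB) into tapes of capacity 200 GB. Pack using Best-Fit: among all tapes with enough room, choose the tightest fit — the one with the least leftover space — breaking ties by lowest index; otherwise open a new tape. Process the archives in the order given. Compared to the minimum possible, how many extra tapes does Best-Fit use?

Best-Fit: [137] [141] [105] [115] [138] [144,52] [126] [146,27] → 8 tapes.
8 archives exceed 100 GB (half the capacity), and no two of those can share a tape, so at least 8 tapes are needed.
So 8 is already optimal.

0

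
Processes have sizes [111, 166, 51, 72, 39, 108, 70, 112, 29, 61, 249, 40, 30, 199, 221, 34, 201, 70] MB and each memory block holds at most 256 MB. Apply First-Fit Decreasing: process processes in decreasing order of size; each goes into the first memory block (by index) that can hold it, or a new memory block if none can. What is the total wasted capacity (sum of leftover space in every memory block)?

Sorted descending: 249, 221, 201, 199, 166, 112, 111, 108, 72, 70, 70, 61, 51, 40, 39, 34, 30, 29.
249 MB → memory block 1 (remaining 7 MB)
221 MB → memory block 2 (remaining 35 MB)
201 MB → memory block 3 (remaining 55 MB)
199 MB → memory block 4 (remaining 57 MB)
166 MB → memory block 5 (remaining 90 MB)
112 MB → memory block 6 (remaining 144 MB)
111 MB → memory block 6 (remaining 33 MB)
108 MB → memory block 7 (remaining 148 MB)
72 MB → memory block 5 (remaining 18 MB)
70 MB → memory block 7 (remaining 78 MB)
70 MB → memory block 7 (remaining 8 MB)
61 MB → memory block 8 (remaining 195 MB)
51 MB → memory block 3 (remaining 4 MB)
40 MB → memory block 4 (remaining 17 MB)
39 MB → memory block 8 (remaining 156 MB)
34 MB → memory block 2 (remaining 1 MB)
30 MB → memory block 6 (remaining 3 MB)
29 MB → memory block 8 (remaining 127 MB)
8 memory blocks × 256 MB = 2048 MB; used 1863 MB; unused 185 MB.

185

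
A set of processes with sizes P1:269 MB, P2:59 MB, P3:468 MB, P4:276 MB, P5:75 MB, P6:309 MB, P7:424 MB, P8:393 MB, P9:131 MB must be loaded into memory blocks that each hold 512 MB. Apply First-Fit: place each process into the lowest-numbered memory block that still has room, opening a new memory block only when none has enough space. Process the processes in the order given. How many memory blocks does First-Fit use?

Put P1 (269 MB) in memory block 1; 243 MB remain.
Put P2 (59 MB) in memory block 1; 184 MB remain.
Put P3 (468 MB) in memory block 2; 44 MB remain.
Put P4 (276 MB) in memory block 3; 236 MB remain.
Put P5 (75 MB) in memory block 1; 109 MB remain.
Put P6 (309 MB) in memory block 4; 203 MB remain.
Put P7 (424 MB) in memory block 5; 88 MB remain.
Put P8 (393 MB) in memory block 6; 119 MB remain.
Put P9 (131 MB) in memory block 3; 105 MB remain.
Final memory blocks: [269,59,75] [468] [276,131] [309] [424] [393].

6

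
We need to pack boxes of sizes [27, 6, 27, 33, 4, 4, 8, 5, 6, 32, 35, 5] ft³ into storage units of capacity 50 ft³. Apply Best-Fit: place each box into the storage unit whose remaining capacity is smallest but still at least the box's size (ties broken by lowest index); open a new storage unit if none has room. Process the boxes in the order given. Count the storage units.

5 storage units

Put 27 ft³ in storage unit 1; 23 ft³ remain.
Put 6 ft³ in storage unit 1; 17 ft³ remain.
Put 27 ft³ in storage unit 2; 23 ft³ remain.
Put 33 ft³ in storage unit 3; 17 ft³ remain.
Put 4 ft³ in storage unit 1; 13 ft³ remain.
Put 4 ft³ in storage unit 1; 9 ft³ remain.
Put 8 ft³ in storage unit 1; 1 ft³ remain.
Put 5 ft³ in storage unit 3; 12 ft³ remain.
Put 6 ft³ in storage unit 3; 6 ft³ remain.
Put 32 ft³ in storage unit 4; 18 ft³ remain.
Put 35 ft³ in storage unit 5; 15 ft³ remain.
Put 5 ft³ in storage unit 3; 1 ft³ remain.
Final storage units: [27,6,4,4,8] [27] [33,5,6,5] [32] [35].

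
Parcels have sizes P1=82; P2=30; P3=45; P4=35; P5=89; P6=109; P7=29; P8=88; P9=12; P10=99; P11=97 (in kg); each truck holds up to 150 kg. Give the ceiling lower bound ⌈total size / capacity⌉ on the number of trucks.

5

Total size = 82 + 30 + 45 + 35 + 89 + 109 + 29 + 88 + 12 + 99 + 97 = 715 kg.
⌈715 / 150⌉ = 5.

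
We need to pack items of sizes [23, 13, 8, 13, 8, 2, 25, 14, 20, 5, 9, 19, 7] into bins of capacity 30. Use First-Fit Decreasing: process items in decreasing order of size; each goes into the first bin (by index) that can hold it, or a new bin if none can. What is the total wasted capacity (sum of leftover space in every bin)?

14

Sorted descending: 25, 23, 20, 19, 14, 13, 13, 9, 8, 8, 7, 5, 2.
Put 25 in bin 1; 5 remain.
Put 23 in bin 2; 7 remain.
Put 20 in bin 3; 10 remain.
Put 19 in bin 4; 11 remain.
Put 14 in bin 5; 16 remain.
Put 13 in bin 5; 3 remain.
Put 13 in bin 6; 17 remain.
Put 9 in bin 3; 1 remain.
Put 8 in bin 4; 3 remain.
Put 8 in bin 6; 9 remain.
Put 7 in bin 2; 0 remain.
Put 5 in bin 1; 0 remain.
Put 2 in bin 4; 1 remain.
6 bins × 30 = 180; used 166; unused 14.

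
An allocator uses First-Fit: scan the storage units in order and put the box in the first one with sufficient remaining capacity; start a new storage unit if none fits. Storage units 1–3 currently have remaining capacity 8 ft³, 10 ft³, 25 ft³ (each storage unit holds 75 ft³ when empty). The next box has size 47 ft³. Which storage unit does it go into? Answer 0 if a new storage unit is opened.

0

No storage unit has ≥ 47 ft³ free, so a new storage unit is opened.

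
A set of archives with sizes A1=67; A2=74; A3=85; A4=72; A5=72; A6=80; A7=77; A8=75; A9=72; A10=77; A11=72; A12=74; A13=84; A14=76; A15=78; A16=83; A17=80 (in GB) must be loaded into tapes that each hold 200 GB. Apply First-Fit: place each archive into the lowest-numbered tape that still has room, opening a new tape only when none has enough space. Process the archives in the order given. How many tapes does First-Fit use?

tape 1: place A1 (67 GB), 133 GB left
tape 1: place A2 (74 GB), 59 GB left
tape 2: place A3 (85 GB), 115 GB left
tape 2: place A4 (72 GB), 43 GB left
tape 3: place A5 (72 GB), 128 GB left
tape 3: place A6 (80 GB), 48 GB left
tape 4: place A7 (77 GB), 123 GB left
tape 4: place A8 (75 GB), 48 GB left
tape 5: place A9 (72 GB), 128 GB left
tape 5: place A10 (77 GB), 51 GB left
tape 6: place A11 (72 GB), 128 GB left
tape 6: place A12 (74 GB), 54 GB left
tape 7: place A13 (84 GB), 116 GB left
tape 7: place A14 (76 GB), 40 GB left
tape 8: place A15 (78 GB), 122 GB left
tape 8: place A16 (83 GB), 39 GB left
tape 9: place A17 (80 GB), 120 GB left
Final tapes: [67,74] [85,72] [72,80] [77,75] [72,77] [72,74] [84,76] [78,83] [80].

9 tapes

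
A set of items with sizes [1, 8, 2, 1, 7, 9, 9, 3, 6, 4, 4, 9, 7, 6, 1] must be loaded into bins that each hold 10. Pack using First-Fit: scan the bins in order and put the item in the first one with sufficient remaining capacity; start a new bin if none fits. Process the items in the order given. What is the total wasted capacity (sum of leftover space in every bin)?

1 → bin 1 (remaining 9)
8 → bin 1 (remaining 1)
2 → bin 2 (remaining 8)
1 → bin 1 (remaining 0)
7 → bin 2 (remaining 1)
9 → bin 3 (remaining 1)
9 → bin 4 (remaining 1)
3 → bin 5 (remaining 7)
6 → bin 5 (remaining 1)
4 → bin 6 (remaining 6)
4 → bin 6 (remaining 2)
9 → bin 7 (remaining 1)
7 → bin 8 (remaining 3)
6 → bin 9 (remaining 4)
1 → bin 2 (remaining 0)
9 bins × 10 = 90; used 77; unused 13.

13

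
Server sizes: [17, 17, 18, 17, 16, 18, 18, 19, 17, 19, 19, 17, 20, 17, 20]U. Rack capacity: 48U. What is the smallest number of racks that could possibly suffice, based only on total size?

6

Total size = 17 + 17 + 18 + 17 + 16 + 18 + 18 + 19 + 17 + 19 + 19 + 17 + 20 + 17 + 20 = 269U.
⌈269 / 48⌉ = 6.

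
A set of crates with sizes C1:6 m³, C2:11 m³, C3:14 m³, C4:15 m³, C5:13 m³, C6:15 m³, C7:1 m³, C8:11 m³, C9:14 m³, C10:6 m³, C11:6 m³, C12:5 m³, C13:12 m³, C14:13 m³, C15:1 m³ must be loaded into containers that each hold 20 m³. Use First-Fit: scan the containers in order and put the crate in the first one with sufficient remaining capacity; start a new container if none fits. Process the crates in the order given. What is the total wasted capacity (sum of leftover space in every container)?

37

container 1: place C1 (6 m³), 14 m³ left
container 1: place C2 (11 m³), 3 m³ left
container 2: place C3 (14 m³), 6 m³ left
container 3: place C4 (15 m³), 5 m³ left
container 4: place C5 (13 m³), 7 m³ left
container 5: place C6 (15 m³), 5 m³ left
container 1: place C7 (1 m³), 2 m³ left
container 6: place C8 (11 m³), 9 m³ left
container 7: place C9 (14 m³), 6 m³ left
container 2: place C10 (6 m³), 0 m³ left
container 4: place C11 (6 m³), 1 m³ left
container 3: place C12 (5 m³), 0 m³ left
container 8: place C13 (12 m³), 8 m³ left
container 9: place C14 (13 m³), 7 m³ left
container 1: place C15 (1 m³), 1 m³ left
9 containers × 20 m³ = 180 m³; used 143 m³; unused 37 m³.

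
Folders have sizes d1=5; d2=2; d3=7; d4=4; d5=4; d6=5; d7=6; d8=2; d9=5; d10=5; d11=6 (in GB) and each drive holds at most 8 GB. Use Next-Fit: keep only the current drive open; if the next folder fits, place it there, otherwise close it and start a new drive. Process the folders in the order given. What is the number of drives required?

drive 1: place d1 (5 GB), 3 GB left
drive 1: place d2 (2 GB), 1 GB left
drive 2: place d3 (7 GB), 1 GB left
drive 3: place d4 (4 GB), 4 GB left
drive 3: place d5 (4 GB), 0 GB left
drive 4: place d6 (5 GB), 3 GB left
drive 5: place d7 (6 GB), 2 GB left
drive 5: place d8 (2 GB), 0 GB left
drive 6: place d9 (5 GB), 3 GB left
drive 7: place d10 (5 GB), 3 GB left
drive 8: place d11 (6 GB), 2 GB left
Final drives: [5,2] [7] [4,4] [5] [6,2] [5] [5] [6].

8 drives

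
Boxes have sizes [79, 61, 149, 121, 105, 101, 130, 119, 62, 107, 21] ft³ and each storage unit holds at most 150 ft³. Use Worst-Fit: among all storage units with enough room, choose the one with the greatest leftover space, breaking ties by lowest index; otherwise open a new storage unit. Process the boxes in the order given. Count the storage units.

Put 79 ft³ in storage unit 1; 71 ft³ remain.
Put 61 ft³ in storage unit 1; 10 ft³ remain.
Put 149 ft³ in storage unit 2; 1 ft³ remain.
Put 121 ft³ in storage unit 3; 29 ft³ remain.
Put 105 ft³ in storage unit 4; 45 ft³ remain.
Put 101 ft³ in storage unit 5; 49 ft³ remain.
Put 130 ft³ in storage unit 6; 20 ft³ remain.
Put 119 ft³ in storage unit 7; 31 ft³ remain.
Put 62 ft³ in storage unit 8; 88 ft³ remain.
Put 107 ft³ in storage unit 9; 43 ft³ remain.
Put 21 ft³ in storage unit 8; 67 ft³ remain.

9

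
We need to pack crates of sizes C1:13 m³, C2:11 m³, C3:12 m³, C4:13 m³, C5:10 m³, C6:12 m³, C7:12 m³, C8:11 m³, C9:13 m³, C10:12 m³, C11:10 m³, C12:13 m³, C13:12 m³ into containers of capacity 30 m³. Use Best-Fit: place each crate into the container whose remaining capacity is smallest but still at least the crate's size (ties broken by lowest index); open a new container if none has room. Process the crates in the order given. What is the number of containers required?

7

C1 (13 m³) → container 1 (remaining 17 m³)
C2 (11 m³) → container 1 (remaining 6 m³)
C3 (12 m³) → container 2 (remaining 18 m³)
C4 (13 m³) → container 2 (remaining 5 m³)
C5 (10 m³) → container 3 (remaining 20 m³)
C6 (12 m³) → container 3 (remaining 8 m³)
C7 (12 m³) → container 4 (remaining 18 m³)
C8 (11 m³) → container 4 (remaining 7 m³)
C9 (13 m³) → container 5 (remaining 17 m³)
C10 (12 m³) → container 5 (remaining 5 m³)
C11 (10 m³) → container 6 (remaining 20 m³)
C12 (13 m³) → container 6 (remaining 7 m³)
C13 (12 m³) → container 7 (remaining 18 m³)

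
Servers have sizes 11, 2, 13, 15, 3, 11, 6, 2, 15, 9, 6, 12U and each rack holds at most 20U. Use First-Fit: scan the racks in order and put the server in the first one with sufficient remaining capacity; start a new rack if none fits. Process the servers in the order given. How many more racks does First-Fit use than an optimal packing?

0

First-Fit: [11,2,3,2] [13,6] [15] [11,9] [15] [6,12] → 6 racks.
Total size 105U; any packing needs at least ⌈105/20⌉ = 6 racks.
So 6 is already optimal.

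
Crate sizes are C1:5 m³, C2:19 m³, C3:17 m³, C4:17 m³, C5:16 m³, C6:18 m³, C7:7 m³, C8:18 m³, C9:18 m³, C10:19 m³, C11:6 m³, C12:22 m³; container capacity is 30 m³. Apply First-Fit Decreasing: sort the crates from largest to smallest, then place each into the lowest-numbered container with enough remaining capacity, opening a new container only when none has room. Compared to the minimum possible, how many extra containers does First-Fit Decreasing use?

First-Fit Decreasing: [22,7] [19,6,5] [19] [18] [18] [18] [17] [17] [16] → 9 containers.
9 crates exceed 15 m³ (half the capacity), and no two of those can share a container, so at least 9 containers are needed.
So 9 is already optimal.

0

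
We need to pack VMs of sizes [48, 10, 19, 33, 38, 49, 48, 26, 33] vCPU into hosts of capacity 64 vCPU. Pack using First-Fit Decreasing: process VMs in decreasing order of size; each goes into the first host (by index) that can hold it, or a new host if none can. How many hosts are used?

6

Sorted descending: 49, 48, 48, 38, 33, 33, 26, 19, 10.
Put 49 vCPU in host 1; 15 vCPU remain.
Put 48 vCPU in host 2; 16 vCPU remain.
Put 48 vCPU in host 3; 16 vCPU remain.
Put 38 vCPU in host 4; 26 vCPU remain.
Put 33 vCPU in host 5; 31 vCPU remain.
Put 33 vCPU in host 6; 31 vCPU remain.
Put 26 vCPU in host 4; 0 vCPU remain.
Put 19 vCPU in host 5; 12 vCPU remain.
Put 10 vCPU in host 1; 5 vCPU remain.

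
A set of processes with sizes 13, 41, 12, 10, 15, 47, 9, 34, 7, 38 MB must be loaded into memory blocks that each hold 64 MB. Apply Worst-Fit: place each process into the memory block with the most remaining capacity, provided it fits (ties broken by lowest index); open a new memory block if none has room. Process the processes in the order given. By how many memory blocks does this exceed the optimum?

Worst-Fit: [13,41] [12,10,15,9] [47] [34,7] [38] → 5 memory blocks.
Total size 226 MB; any packing needs at least ⌈226/64⌉ = 4 memory blocks.
An optimal packing achieves that bound: [47,15] [41,13,10] [38,12,9] [34,7] → 4 memory blocks.
Excess: 5 − 4 = 1.

1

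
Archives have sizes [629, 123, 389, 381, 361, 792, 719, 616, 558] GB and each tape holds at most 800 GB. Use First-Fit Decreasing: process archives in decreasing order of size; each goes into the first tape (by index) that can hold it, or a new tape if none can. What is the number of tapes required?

Sorted descending: 792, 719, 629, 616, 558, 389, 381, 361, 123.
792 GB → tape 1 (remaining 8 GB)
719 GB → tape 2 (remaining 81 GB)
629 GB → tape 3 (remaining 171 GB)
616 GB → tape 4 (remaining 184 GB)
558 GB → tape 5 (remaining 242 GB)
389 GB → tape 6 (remaining 411 GB)
381 GB → tape 6 (remaining 30 GB)
361 GB → tape 7 (remaining 439 GB)
123 GB → tape 3 (remaining 48 GB)

7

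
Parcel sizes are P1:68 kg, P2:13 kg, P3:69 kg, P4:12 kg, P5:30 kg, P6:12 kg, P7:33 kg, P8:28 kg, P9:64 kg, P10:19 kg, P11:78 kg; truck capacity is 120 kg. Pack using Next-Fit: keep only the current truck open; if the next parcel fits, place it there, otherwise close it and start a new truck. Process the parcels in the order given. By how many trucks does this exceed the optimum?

Next-Fit: [68,13] [69,12,30] [12,33,28] [64,19] [78] → 5 trucks.
Total size 426 kg; any packing needs at least ⌈426/120⌉ = 4 trucks.
An optimal packing achieves that bound: [78,33] [69,30,19] [68,28,13] [64,12,12] → 4 trucks.
Excess: 5 − 4 = 1.

1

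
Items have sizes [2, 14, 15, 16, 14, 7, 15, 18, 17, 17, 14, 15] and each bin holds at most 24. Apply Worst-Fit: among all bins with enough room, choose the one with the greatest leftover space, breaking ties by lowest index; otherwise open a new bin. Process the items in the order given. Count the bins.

2 → bin 1 (remaining 22)
14 → bin 1 (remaining 8)
15 → bin 2 (remaining 9)
16 → bin 3 (remaining 8)
14 → bin 4 (remaining 10)
7 → bin 4 (remaining 3)
15 → bin 5 (remaining 9)
18 → bin 6 (remaining 6)
17 → bin 7 (remaining 7)
17 → bin 8 (remaining 7)
14 → bin 9 (remaining 10)
15 → bin 10 (remaining 9)

10 bins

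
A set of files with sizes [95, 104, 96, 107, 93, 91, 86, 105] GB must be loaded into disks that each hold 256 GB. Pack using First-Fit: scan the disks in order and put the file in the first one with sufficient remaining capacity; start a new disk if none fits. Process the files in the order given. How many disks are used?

disk 1: place 95 GB, 161 GB left
disk 1: place 104 GB, 57 GB left
disk 2: place 96 GB, 160 GB left
disk 2: place 107 GB, 53 GB left
disk 3: place 93 GB, 163 GB left
disk 3: place 91 GB, 72 GB left
disk 4: place 86 GB, 170 GB left
disk 4: place 105 GB, 65 GB left
Final disks: [95,104] [96,107] [93,91] [86,105].

4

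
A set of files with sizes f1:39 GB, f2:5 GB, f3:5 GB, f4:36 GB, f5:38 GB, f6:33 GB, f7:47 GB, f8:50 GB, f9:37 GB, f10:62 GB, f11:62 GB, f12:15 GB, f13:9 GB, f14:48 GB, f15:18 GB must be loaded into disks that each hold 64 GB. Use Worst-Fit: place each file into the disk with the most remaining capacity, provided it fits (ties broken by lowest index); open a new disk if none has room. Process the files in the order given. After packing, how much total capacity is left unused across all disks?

Put f1 (39 GB) in disk 1; 25 GB remain.
Put f2 (5 GB) in disk 1; 20 GB remain.
Put f3 (5 GB) in disk 1; 15 GB remain.
Put f4 (36 GB) in disk 2; 28 GB remain.
Put f5 (38 GB) in disk 3; 26 GB remain.
Put f6 (33 GB) in disk 4; 31 GB remain.
Put f7 (47 GB) in disk 5; 17 GB remain.
Put f8 (50 GB) in disk 6; 14 GB remain.
Put f9 (37 GB) in disk 7; 27 GB remain.
Put f10 (62 GB) in disk 8; 2 GB remain.
Put f11 (62 GB) in disk 9; 2 GB remain.
Put f12 (15 GB) in disk 4; 16 GB remain.
Put f13 (9 GB) in disk 2; 19 GB remain.
Put f14 (48 GB) in disk 10; 16 GB remain.
Put f15 (18 GB) in disk 7; 9 GB remain.
10 disks × 64 GB = 640 GB; used 504 GB; unused 136 GB.

136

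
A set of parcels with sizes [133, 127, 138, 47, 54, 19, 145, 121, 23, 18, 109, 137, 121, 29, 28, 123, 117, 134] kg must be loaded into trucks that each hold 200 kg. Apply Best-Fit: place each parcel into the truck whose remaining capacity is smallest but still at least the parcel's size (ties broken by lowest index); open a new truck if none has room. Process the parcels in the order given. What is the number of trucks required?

truck 1: place 133 kg, 67 kg left
truck 2: place 127 kg, 73 kg left
truck 3: place 138 kg, 62 kg left
truck 3: place 47 kg, 15 kg left
truck 1: place 54 kg, 13 kg left
truck 2: place 19 kg, 54 kg left
truck 4: place 145 kg, 55 kg left
truck 5: place 121 kg, 79 kg left
truck 2: place 23 kg, 31 kg left
truck 2: place 18 kg, 13 kg left
truck 6: place 109 kg, 91 kg left
truck 7: place 137 kg, 63 kg left
truck 8: place 121 kg, 79 kg left
truck 4: place 29 kg, 26 kg left
truck 7: place 28 kg, 35 kg left
truck 9: place 123 kg, 77 kg left
truck 10: place 117 kg, 83 kg left
truck 11: place 134 kg, 66 kg left
Final trucks: [133,54] [127,19,23,18] [138,47] [145,29] [121] [109] [137,28] [121] [123] [117] [134].

11 trucks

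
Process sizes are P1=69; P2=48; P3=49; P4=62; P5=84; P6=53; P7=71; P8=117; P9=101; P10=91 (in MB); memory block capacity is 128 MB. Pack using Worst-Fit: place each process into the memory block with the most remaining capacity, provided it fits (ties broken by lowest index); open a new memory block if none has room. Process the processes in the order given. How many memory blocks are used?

7

P1 (69 MB) → memory block 1 (remaining 59 MB)
P2 (48 MB) → memory block 1 (remaining 11 MB)
P3 (49 MB) → memory block 2 (remaining 79 MB)
P4 (62 MB) → memory block 2 (remaining 17 MB)
P5 (84 MB) → memory block 3 (remaining 44 MB)
P6 (53 MB) → memory block 4 (remaining 75 MB)
P7 (71 MB) → memory block 4 (remaining 4 MB)
P8 (117 MB) → memory block 5 (remaining 11 MB)
P9 (101 MB) → memory block 6 (remaining 27 MB)
P10 (91 MB) → memory block 7 (remaining 37 MB)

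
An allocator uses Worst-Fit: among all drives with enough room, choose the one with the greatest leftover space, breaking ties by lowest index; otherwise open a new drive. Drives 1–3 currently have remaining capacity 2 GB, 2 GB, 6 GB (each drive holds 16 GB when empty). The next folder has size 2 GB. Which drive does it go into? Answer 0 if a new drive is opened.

3

Drives with room: drive 1 (2 GB), drive 2 (2 GB), drive 3 (6 GB).
Most room is drive 3 with 6 GB free.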